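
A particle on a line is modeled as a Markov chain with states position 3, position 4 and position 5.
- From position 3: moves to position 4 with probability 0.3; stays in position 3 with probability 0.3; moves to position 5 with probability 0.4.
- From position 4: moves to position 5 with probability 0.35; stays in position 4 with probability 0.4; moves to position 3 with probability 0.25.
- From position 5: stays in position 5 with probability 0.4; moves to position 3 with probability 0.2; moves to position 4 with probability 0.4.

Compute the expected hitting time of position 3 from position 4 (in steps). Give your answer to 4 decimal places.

Let t(s) be the expected number of steps to first reach position 3 from state s, with t(position 3) = 0. Conditioning on the first step:
t(position 4) = 1 + 0.4·t(position 4) + 0.35·t(position 5)
t(position 5) = 1 + 0.4·t(position 4) + 0.4·t(position 5)
Solving: t(position 4) = 4.3182, t(position 5) = 4.5455.
Expected steps from position 4 to position 3: 4.3182.

4.3182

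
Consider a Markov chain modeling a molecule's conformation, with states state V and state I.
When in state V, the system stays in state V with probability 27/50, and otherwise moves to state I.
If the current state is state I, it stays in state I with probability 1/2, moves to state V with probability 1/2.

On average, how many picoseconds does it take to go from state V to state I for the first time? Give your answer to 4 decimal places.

2.1739

Let t(s) be the expected number of picoseconds to first reach state I from state s, with t(state I) = 0. Conditioning on the first picosecond:
t(state V) = 1 + 0.54·t(state V)
Solving: t(state V) = 2.1739.
Expected picoseconds from state V to state I: 2.1739.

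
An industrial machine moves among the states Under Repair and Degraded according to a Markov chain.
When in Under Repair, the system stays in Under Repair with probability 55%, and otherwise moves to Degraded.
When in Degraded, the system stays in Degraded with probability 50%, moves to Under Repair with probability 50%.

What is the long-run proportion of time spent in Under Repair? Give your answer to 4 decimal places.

0.5263

Let the stationary distribution be π with π = πP and π_1 + π_2 = 1.
π_1 = 0.55·π_1 + 0.5·π_2
Solving with the normalization constraint gives π = (0.5263, 0.4737).
So the stationary probability of Under Repair is 0.5263.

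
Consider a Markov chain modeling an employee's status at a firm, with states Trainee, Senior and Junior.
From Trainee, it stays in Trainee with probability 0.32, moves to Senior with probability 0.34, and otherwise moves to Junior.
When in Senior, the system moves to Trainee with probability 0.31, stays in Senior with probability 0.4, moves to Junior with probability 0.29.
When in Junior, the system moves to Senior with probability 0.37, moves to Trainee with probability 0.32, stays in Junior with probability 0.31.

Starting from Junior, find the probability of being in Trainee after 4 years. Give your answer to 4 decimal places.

Propagate the distribution vector 4 years from Junior.
After 0 years: (0.0000, 0.0000, 1.0000)
After 1 year: (0.3200, 0.3700, 0.3100)
After 2 years: (0.3163, 0.3715, 0.3122)
After 3 years: (0.3163, 0.3717, 0.3121)
After 4 years: (0.3163, 0.3717, 0.3121)
P(in Trainee after 4 years) = 0.3163

0.3163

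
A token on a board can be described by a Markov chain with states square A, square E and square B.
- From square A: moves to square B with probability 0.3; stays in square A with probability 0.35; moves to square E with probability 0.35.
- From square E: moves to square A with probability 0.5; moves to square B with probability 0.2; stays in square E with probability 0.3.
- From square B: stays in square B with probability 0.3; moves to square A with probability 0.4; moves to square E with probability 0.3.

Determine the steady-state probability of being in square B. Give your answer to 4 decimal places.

0.2679

Let the stationary distribution be π with π = πP and π_1 + π_2 + π_3 = 1.
π_1 = 0.35·π_1 + 0.5·π_2 + 0.4·π_3
π_2 = 0.35·π_1 + 0.3·π_2 + 0.3·π_3
Solving with the normalization constraint gives π = (0.4115, 0.3206, 0.2679).
So the stationary probability of square B is 0.2679.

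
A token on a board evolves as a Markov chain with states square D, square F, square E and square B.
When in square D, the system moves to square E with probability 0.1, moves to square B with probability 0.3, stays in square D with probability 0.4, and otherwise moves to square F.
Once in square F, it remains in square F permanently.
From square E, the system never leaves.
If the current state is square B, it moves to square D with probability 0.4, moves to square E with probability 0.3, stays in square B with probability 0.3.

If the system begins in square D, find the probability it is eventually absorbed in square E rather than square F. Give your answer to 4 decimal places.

Let h(s) be the probability of absorption at square E starting from transient state s. Then h(square E) = 1 and h(square F) = 0. By first-step analysis:
h(square D) = 0.4·h(square D) + 0.2·0 + 0.1·1 + 0.3·h(square B)
h(square B) = 0.4·h(square D) + 0.3·1 + 0.3·h(square B)
Solving: h(square D) = 0.5333, h(square B) = 0.7333.
Starting from square D, the probability is 0.5333.

0.5333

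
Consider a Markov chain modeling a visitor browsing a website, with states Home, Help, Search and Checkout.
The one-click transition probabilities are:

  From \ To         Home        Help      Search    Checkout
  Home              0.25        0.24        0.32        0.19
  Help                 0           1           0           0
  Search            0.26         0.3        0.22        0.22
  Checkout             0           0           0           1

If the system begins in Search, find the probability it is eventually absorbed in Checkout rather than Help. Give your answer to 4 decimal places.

Let h(s) be the probability of absorption at Checkout starting from transient state s. Then h(Checkout) = 1 and h(Help) = 0. By first-step analysis:
h(Home) = 0.25·h(Home) + 0.24·0 + 0.32·h(Search) + 0.19·1
h(Search) = 0.26·h(Home) + 0.3·0 + 0.22·h(Search) + 0.22·1
Solving: h(Home) = 0.4356, h(Search) = 0.4273.
Starting from Search, the probability is 0.4273.

0.4273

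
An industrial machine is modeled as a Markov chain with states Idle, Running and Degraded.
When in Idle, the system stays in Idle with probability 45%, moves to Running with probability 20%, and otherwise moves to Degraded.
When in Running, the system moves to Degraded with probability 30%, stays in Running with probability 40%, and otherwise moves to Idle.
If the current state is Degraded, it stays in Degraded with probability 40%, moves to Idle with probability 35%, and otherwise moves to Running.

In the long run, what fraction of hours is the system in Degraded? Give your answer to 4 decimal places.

Let the stationary distribution be π with π = πP and π_1 + π_2 + π_3 = 1.
π_1 = 0.45·π_1 + 0.3·π_2 + 0.35·π_3
π_2 = 0.2·π_1 + 0.4·π_2 + 0.25·π_3
Solving with the normalization constraint gives π = (0.3738, 0.2721, 0.3541).
So the stationary probability of Degraded is 0.3541.

0.3541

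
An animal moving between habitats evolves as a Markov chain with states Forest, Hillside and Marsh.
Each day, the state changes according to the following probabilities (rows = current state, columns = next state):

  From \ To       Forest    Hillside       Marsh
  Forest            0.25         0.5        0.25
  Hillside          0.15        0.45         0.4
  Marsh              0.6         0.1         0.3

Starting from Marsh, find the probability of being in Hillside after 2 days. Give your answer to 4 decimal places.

0.3750

Sum over the intermediate state after 1 day:
P = P(Marsh→Forest)·P(Forest→Hillside) + P(Marsh→Hillside)·P(Hillside→Hillside) + P(Marsh→Marsh)·P(Marsh→Hillside)
  = 0.6×0.5 + 0.1×0.45 + 0.3×0.1
  = 0.3000 + 0.0450 + 0.0300 = 0.3750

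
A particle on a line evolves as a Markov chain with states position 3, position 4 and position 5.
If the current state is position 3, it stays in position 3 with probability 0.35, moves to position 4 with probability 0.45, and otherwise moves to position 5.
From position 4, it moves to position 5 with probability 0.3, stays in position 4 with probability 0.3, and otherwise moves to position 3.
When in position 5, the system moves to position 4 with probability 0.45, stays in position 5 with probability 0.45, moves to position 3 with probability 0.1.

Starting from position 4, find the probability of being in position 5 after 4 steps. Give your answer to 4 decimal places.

Propagate the distribution vector 4 steps from position 4.
After 0 steps: (0.0000, 1.0000, 0.0000)
After 1 step: (0.4000, 0.3000, 0.3000)
After 2 steps: (0.2900, 0.4050, 0.3050)
After 3 steps: (0.2940, 0.3893, 0.3168)
After 4 steps: (0.2903, 0.3916, 0.3181)
P(in position 5 after 4 steps) = 0.3181

0.3181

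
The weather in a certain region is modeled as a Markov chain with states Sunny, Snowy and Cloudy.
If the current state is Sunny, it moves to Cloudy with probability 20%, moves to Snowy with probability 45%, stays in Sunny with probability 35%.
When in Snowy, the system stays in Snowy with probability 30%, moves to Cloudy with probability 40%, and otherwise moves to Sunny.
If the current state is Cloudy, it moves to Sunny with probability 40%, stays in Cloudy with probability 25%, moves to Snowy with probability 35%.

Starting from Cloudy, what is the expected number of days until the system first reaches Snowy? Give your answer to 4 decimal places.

Let t(s) be the expected number of days to first reach Snowy from state s, with t(Snowy) = 0. Conditioning on the first day:
t(Sunny) = 1 + 0.35·t(Sunny) + 0.2·t(Cloudy)
t(Cloudy) = 1 + 0.4·t(Sunny) + 0.25·t(Cloudy)
Solving: t(Sunny) = 2.3313, t(Cloudy) = 2.5767.
Expected days from Cloudy to Snowy: 2.5767.

2.5767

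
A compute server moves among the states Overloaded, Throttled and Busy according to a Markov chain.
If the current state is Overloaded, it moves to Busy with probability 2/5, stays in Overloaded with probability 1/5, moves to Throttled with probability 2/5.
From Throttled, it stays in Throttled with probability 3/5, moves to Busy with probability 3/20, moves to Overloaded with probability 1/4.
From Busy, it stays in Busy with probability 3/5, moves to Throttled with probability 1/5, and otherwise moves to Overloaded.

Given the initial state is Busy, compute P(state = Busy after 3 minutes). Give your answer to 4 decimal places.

Propagate the distribution vector 3 minutes from Busy.
After 0 minutes: (0.0000, 0.0000, 1.0000)
After 1 minute: (0.2000, 0.2000, 0.6000)
After 2 minutes: (0.2100, 0.3200, 0.4700)
After 3 minutes: (0.2160, 0.3700, 0.4140)
P(in Busy after 3 minutes) = 0.4140

0.4140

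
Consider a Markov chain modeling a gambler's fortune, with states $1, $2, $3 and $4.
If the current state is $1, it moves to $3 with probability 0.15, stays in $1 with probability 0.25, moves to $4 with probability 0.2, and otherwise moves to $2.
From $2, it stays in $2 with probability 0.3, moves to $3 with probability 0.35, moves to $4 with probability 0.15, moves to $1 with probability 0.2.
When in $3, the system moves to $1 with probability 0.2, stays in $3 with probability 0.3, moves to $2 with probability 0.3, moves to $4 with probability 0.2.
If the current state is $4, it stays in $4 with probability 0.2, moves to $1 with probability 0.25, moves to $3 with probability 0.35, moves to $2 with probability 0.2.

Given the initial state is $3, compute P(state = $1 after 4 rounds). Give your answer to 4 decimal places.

Propagate the distribution vector 4 rounds from $3.
After 0 rounds: (0.0000, 0.0000, 1.0000, 0.0000)
After 1 round: (0.2000, 0.3000, 0.3000, 0.2000)
After 2 rounds: (0.2200, 0.3000, 0.2950, 0.1850)
After 3 rounds: (0.2203, 0.3035, 0.2913, 0.1850)
After 4 rounds: (0.2203, 0.3035, 0.2914, 0.1848)
P(in $1 after 4 rounds) = 0.2203

0.2203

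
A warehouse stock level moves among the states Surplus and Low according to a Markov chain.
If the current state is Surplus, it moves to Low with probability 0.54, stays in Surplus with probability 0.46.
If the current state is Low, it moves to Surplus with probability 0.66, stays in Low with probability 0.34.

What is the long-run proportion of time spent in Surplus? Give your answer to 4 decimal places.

Let the stationary distribution be π with π = πP and π_1 + π_2 = 1.
π_1 = 0.46·π_1 + 0.66·π_2
Solving with the normalization constraint gives π = (0.5500, 0.4500).
So the stationary probability of Surplus is 0.5500.

0.5500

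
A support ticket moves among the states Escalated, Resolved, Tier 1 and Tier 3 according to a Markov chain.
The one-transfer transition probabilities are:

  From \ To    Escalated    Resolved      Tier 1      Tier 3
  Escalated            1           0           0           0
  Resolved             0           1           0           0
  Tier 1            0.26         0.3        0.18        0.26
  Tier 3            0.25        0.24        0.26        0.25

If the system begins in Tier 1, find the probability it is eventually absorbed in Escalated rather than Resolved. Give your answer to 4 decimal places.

0.4750

Let h(s) be the probability of absorption at Escalated starting from transient state s. Then h(Escalated) = 1 and h(Resolved) = 0. By first-step analysis:
h(Tier 1) = 0.26·1 + 0.3·0 + 0.18·h(Tier 1) + 0.26·h(Tier 3)
h(Tier 3) = 0.25·1 + 0.24·0 + 0.26·h(Tier 1) + 0.25·h(Tier 3)
Solving: h(Tier 1) = 0.4750, h(Tier 3) = 0.4980.
Starting from Tier 1, the probability is 0.4750.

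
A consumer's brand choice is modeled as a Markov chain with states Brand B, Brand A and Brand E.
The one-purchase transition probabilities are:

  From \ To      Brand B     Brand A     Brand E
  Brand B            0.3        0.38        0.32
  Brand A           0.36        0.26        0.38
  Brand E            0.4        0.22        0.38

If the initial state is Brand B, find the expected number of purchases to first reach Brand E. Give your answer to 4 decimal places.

Let t(s) be the expected number of purchases to first reach Brand E from state s, with t(Brand E) = 0. Conditioning on the first purchase:
t(Brand B) = 1 + 0.3·t(Brand B) + 0.38·t(Brand A)
t(Brand A) = 1 + 0.36·t(Brand B) + 0.26·t(Brand A)
Solving: t(Brand B) = 2.9381, t(Brand A) = 2.7807.
Expected purchases from Brand B to Brand E: 2.9381.

2.9381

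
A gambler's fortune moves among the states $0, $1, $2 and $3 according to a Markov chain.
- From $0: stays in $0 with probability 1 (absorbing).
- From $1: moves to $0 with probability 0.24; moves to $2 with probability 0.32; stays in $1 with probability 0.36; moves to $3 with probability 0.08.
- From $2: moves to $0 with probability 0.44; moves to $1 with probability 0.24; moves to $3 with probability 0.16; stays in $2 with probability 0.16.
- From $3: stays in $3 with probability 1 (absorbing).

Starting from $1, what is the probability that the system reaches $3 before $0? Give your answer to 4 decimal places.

0.2569

Let h(s) be the probability of absorption at $3 starting from transient state s. Then h($3) = 1 and h($0) = 0. By first-step analysis:
h($1) = 0.24·0 + 0.36·h($1) + 0.32·h($2) + 0.08·1
h($2) = 0.44·0 + 0.24·h($1) + 0.16·h($2) + 0.16·1
Solving: h($1) = 0.2569, h($2) = 0.2639.
Starting from $1, the probability is 0.2569.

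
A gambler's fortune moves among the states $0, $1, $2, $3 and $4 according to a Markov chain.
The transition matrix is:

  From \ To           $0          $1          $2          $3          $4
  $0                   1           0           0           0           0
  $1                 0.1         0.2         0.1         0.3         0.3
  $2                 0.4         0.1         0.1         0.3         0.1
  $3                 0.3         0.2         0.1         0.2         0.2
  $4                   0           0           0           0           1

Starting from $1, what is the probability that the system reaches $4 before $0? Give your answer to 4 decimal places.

Let h(s) be the probability of absorption at $4 starting from transient state s. Then h($4) = 1 and h($0) = 0. By first-step analysis:
h($1) = 0.1·0 + 0.2·h($1) + 0.1·h($2) + 0.3·h($3) + 0.3·1
h($2) = 0.4·0 + 0.1·h($1) + 0.1·h($2) + 0.3·h($3) + 0.1·1
h($3) = 0.3·0 + 0.2·h($1) + 0.1·h($2) + 0.2·h($3) + 0.2·1
Solving: h($1) = 0.5780, h($2) = 0.3202, h($3) = 0.4345.
Starting from $1, the probability is 0.5780.

0.5780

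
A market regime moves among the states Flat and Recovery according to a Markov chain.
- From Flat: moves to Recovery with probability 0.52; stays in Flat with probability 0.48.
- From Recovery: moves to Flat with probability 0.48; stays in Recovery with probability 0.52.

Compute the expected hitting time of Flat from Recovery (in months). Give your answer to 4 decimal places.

Let t(s) be the expected number of months to first reach Flat from state s, with t(Flat) = 0. Conditioning on the first month:
t(Recovery) = 1 + 0.52·t(Recovery)
Solving: t(Recovery) = 2.0833.
Expected months from Recovery to Flat: 2.0833.

2.0833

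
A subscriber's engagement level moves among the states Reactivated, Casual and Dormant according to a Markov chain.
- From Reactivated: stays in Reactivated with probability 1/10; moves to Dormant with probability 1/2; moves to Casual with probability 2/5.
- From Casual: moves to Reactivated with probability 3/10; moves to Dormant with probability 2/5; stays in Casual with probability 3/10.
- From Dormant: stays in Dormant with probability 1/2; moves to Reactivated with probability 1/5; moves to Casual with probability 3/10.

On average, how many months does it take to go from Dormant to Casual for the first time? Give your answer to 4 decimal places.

Let t(s) be the expected number of months to first reach Casual from state s, with t(Casual) = 0. Conditioning on the first month:
t(Reactivated) = 1 + 0.1·t(Reactivated) + 0.5·t(Dormant)
t(Dormant) = 1 + 0.2·t(Reactivated) + 0.5·t(Dormant)
Solving: t(Reactivated) = 2.8571, t(Dormant) = 3.1429.
Expected months from Dormant to Casual: 3.1429.

3.1429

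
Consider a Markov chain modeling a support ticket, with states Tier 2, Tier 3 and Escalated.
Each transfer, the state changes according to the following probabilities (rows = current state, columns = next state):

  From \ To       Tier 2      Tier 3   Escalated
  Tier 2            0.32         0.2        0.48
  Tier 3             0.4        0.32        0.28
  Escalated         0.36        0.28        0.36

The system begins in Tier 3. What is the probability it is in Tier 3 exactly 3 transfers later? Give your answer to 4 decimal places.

Propagate the distribution vector 3 transfers from Tier 3.
After 0 transfers: (0.0000, 1.0000, 0.0000)
After 1 transfer: (0.4000, 0.3200, 0.2800)
After 2 transfers: (0.3568, 0.2608, 0.3824)
After 3 transfers: (0.3562, 0.2619, 0.3820)
P(in Tier 3 after 3 transfers) = 0.2619

0.2619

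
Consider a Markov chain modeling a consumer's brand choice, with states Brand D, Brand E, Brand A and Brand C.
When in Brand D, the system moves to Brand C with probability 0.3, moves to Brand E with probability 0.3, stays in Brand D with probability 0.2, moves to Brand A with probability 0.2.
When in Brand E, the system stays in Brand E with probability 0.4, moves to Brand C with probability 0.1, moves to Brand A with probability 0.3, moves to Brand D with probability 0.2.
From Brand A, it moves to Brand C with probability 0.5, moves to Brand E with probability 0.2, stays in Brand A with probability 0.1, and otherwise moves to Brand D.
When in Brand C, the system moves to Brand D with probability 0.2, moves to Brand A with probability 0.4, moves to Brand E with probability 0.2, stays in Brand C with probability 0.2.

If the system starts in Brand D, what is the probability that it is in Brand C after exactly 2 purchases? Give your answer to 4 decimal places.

Propagate the distribution vector 2 purchases from Brand D.
After 0 purchases: (1.0000, 0.0000, 0.0000, 0.0000)
After 1 purchase: (0.2000, 0.3000, 0.2000, 0.3000)
After 2 purchases: (0.2000, 0.2800, 0.2700, 0.2500)
P(in Brand C after 2 purchases) = 0.2500

0.2500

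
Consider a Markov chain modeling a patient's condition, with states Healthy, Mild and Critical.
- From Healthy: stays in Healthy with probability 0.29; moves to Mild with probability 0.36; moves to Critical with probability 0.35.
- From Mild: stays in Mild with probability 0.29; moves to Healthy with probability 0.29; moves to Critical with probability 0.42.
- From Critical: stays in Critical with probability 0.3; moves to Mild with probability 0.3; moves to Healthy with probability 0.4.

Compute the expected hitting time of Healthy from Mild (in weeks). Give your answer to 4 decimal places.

Let t(s) be the expected number of weeks to first reach Healthy from state s, with t(Healthy) = 0. Conditioning on the first week:
t(Mild) = 1 + 0.29·t(Mild) + 0.42·t(Critical)
t(Critical) = 1 + 0.3·t(Mild) + 0.3·t(Critical)
Solving: t(Mild) = 3.0189, t(Critical) = 2.7224.
Expected weeks from Mild to Healthy: 3.0189.

3.0189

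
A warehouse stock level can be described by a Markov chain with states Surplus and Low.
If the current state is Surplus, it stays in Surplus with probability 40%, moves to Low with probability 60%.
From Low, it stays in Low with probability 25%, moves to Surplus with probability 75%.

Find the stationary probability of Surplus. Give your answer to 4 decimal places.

0.5556

Let the stationary distribution be π with π = πP and π_1 + π_2 = 1.
π_1 = 0.4·π_1 + 0.75·π_2
Solving with the normalization constraint gives π = (0.5556, 0.4444).
So the stationary probability of Surplus is 0.5556.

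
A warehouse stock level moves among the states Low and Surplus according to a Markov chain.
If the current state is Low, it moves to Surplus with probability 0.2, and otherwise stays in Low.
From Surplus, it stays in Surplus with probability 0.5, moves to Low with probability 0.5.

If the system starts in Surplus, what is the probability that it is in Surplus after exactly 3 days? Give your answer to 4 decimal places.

Propagate the distribution vector 3 days from Surplus.
After 0 days: (0.0000, 1.0000)
After 1 day: (0.5000, 0.5000)
After 2 days: (0.6500, 0.3500)
After 3 days: (0.6950, 0.3050)
P(in Surplus after 3 days) = 0.3050

0.3050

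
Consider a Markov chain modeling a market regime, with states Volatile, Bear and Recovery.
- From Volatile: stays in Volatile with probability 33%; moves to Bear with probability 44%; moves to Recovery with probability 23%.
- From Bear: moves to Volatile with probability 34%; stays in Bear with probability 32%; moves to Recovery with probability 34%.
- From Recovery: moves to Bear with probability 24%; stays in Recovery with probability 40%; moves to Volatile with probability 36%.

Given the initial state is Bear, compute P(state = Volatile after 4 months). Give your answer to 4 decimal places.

Propagate the distribution vector 4 months from Bear.
After 0 months: (0.0000, 1.0000, 0.0000)
After 1 month: (0.3400, 0.3200, 0.3400)
After 2 months: (0.3434, 0.3336, 0.3230)
After 3 months: (0.3430, 0.3354, 0.3216)
After 4 months: (0.3430, 0.3354, 0.3216)
P(in Volatile after 4 months) = 0.3430

0.3430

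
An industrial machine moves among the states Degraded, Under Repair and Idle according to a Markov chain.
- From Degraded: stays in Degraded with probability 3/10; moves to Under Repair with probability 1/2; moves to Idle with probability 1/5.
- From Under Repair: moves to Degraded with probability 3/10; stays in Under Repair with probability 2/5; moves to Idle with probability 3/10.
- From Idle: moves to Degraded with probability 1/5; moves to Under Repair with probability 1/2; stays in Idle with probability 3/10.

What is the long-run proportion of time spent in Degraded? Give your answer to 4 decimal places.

0.2727

Let the stationary distribution be π with π = πP and π_1 + π_2 + π_3 = 1.
π_1 = 0.3·π_1 + 0.3·π_2 + 0.2·π_3
π_2 = 0.5·π_1 + 0.4·π_2 + 0.5·π_3
Solving with the normalization constraint gives π = (0.2727, 0.4545, 0.2727).
So the stationary probability of Degraded is 0.2727.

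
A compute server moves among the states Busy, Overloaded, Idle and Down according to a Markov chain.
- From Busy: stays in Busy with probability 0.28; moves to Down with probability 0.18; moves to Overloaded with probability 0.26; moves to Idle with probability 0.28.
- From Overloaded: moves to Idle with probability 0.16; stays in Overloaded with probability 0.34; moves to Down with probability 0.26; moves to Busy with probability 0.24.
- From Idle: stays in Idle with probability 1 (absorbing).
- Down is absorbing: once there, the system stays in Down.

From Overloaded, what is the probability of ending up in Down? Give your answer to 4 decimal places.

Let h(s) be the probability of absorption at Down starting from transient state s. Then h(Down) = 1 and h(Idle) = 0. By first-step analysis:
h(Busy) = 0.28·h(Busy) + 0.26·h(Overloaded) + 0.28·0 + 0.18·1
h(Overloaded) = 0.24·h(Busy) + 0.34·h(Overloaded) + 0.16·0 + 0.26·1
Solving: h(Busy) = 0.4516, h(Overloaded) = 0.5581.
Starting from Overloaded, the probability is 0.5581.

0.5581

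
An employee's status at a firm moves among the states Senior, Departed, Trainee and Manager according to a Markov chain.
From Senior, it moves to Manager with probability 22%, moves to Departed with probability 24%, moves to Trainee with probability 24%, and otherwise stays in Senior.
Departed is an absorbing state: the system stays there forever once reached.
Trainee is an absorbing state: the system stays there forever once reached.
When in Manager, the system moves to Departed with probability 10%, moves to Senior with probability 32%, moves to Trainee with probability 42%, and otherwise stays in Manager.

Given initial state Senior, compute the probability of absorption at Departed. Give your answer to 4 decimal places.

Let h(s) be the probability of absorption at Departed starting from transient state s. Then h(Departed) = 1 and h(Trainee) = 0. By first-step analysis:
h(Senior) = 0.3·h(Senior) + 0.24·1 + 0.24·0 + 0.22·h(Manager)
h(Manager) = 0.32·h(Senior) + 0.1·1 + 0.42·0 + 0.16·h(Manager)
Solving: h(Senior) = 0.4320, h(Manager) = 0.2836.
Starting from Senior, the probability is 0.4320.

0.4320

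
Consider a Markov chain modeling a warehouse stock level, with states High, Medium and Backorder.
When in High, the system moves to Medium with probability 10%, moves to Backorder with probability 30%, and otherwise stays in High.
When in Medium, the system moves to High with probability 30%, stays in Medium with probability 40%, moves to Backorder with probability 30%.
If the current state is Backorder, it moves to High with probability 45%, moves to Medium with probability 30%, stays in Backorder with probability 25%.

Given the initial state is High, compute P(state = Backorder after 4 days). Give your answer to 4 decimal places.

Propagate the distribution vector 4 days from High.
After 0 days: (1.0000, 0.0000, 0.0000)
After 1 day: (0.6000, 0.1000, 0.3000)
After 2 days: (0.5250, 0.1900, 0.2850)
After 3 days: (0.5003, 0.2140, 0.2858)
After 4 days: (0.4929, 0.2214, 0.2857)
P(in Backorder after 4 days) = 0.2857

0.2857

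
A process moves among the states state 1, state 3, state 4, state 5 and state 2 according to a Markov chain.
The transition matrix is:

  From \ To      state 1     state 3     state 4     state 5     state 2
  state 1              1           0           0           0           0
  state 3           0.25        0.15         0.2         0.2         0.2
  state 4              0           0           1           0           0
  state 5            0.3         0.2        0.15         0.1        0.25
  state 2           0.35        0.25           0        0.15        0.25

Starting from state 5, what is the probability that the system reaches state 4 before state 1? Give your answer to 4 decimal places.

Let h(s) be the probability of absorption at state 4 starting from transient state s. Then h(state 4) = 1 and h(state 1) = 0. By first-step analysis:
h(state 3) = 0.25·0 + 0.15·h(state 3) + 0.2·1 + 0.2·h(state 5) + 0.2·h(state 2)
h(state 5) = 0.3·0 + 0.2·h(state 3) + 0.15·1 + 0.1·h(state 5) + 0.25·h(state 2)
h(state 2) = 0.35·0 + 0.25·h(state 3) + 0.15·h(state 5) + 0.25·h(state 2)
Solving: h(state 3) = 0.3446, h(state 5) = 0.2913, h(state 2) = 0.1731.
Starting from state 5, the probability is 0.2913.

0.2913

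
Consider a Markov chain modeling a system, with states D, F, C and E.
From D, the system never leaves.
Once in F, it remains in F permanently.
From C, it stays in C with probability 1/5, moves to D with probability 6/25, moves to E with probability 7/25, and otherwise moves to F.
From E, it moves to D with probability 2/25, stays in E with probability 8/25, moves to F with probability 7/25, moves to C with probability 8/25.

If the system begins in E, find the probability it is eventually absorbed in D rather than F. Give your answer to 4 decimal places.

Let h(s) be the probability of absorption at D starting from transient state s. Then h(D) = 1 and h(F) = 0. By first-step analysis:
h(C) = 0.24·1 + 0.28·0 + 0.2·h(C) + 0.28·h(E)
h(E) = 0.08·1 + 0.28·0 + 0.32·h(C) + 0.32·h(E)
Solving: h(C) = 0.4085, h(E) = 0.3099.
Starting from E, the probability is 0.3099.

0.3099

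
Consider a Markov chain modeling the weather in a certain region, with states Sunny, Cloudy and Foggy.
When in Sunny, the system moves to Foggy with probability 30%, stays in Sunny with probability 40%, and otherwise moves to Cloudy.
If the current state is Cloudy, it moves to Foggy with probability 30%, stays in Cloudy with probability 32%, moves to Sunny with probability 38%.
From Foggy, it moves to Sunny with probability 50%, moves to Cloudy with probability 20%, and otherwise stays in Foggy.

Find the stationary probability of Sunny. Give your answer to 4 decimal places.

0.4245

Let the stationary distribution be π with π = πP and π_1 + π_2 + π_3 = 1.
π_1 = 0.4·π_1 + 0.38·π_2 + 0.5·π_3
π_2 = 0.3·π_1 + 0.32·π_2 + 0.2·π_3
Solving with the normalization constraint gives π = (0.4245, 0.2755, 0.3000).
So the stationary probability of Sunny is 0.4245.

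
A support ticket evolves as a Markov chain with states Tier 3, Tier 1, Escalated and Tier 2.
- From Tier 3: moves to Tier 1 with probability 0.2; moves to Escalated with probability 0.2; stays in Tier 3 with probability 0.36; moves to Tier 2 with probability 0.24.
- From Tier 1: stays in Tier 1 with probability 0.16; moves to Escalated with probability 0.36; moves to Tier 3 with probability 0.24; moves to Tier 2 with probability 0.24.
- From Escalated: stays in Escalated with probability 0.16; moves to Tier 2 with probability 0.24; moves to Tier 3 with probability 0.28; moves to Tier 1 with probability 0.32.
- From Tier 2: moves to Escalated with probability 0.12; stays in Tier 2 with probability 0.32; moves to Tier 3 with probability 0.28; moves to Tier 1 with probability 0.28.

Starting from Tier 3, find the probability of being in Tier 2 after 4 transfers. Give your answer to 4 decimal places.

0.2609

Propagate the distribution vector 4 transfers from Tier 3.
After 0 transfers: (1.0000, 0.0000, 0.0000, 0.0000)
After 1 transfer: (0.3600, 0.2000, 0.2000, 0.2400)
After 2 transfers: (0.3008, 0.2352, 0.2048, 0.2592)
After 3 transfers: (0.2947, 0.2359, 0.2087, 0.2607)
After 4 transfers: (0.2941, 0.2365, 0.2085, 0.2609)
P(in Tier 2 after 4 transfers) = 0.2609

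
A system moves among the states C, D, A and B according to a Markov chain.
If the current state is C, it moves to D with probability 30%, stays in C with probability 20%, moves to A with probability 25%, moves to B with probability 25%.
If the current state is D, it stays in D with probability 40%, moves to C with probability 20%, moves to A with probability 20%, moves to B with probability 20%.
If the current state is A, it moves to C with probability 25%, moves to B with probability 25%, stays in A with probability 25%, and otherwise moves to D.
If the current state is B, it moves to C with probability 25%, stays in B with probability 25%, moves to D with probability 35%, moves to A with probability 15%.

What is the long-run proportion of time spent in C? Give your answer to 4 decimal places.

0.2222

Let the stationary distribution be π with π = πP and π_1 + π_2 + π_3 + π_4 = 1.
π_1 = 0.2·π_1 + 0.2·π_2 + 0.25·π_3 + 0.25·π_4
π_2 = 0.3·π_1 + 0.4·π_2 + 0.25·π_3 + 0.35·π_4
π_3 = 0.25·π_1 + 0.2·π_2 + 0.25·π_3 + 0.15·π_4
Solving with the normalization constraint gives π = (0.2222, 0.3346, 0.2099, 0.2333).
So the stationary probability of C is 0.2222.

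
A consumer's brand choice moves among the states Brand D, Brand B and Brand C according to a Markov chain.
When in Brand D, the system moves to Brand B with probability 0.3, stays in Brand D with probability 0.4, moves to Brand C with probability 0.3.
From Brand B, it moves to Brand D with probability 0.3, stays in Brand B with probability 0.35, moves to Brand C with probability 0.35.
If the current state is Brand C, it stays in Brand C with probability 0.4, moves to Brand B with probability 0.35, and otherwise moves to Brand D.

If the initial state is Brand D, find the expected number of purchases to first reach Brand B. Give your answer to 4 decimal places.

3.1579

Let t(s) be the expected number of purchases to first reach Brand B from state s, with t(Brand B) = 0. Conditioning on the first purchase:
t(Brand D) = 1 + 0.4·t(Brand D) + 0.3·t(Brand C)
t(Brand C) = 1 + 0.25·t(Brand D) + 0.4·t(Brand C)
Solving: t(Brand D) = 3.1579, t(Brand C) = 2.9825.
Expected purchases from Brand D to Brand B: 3.1579.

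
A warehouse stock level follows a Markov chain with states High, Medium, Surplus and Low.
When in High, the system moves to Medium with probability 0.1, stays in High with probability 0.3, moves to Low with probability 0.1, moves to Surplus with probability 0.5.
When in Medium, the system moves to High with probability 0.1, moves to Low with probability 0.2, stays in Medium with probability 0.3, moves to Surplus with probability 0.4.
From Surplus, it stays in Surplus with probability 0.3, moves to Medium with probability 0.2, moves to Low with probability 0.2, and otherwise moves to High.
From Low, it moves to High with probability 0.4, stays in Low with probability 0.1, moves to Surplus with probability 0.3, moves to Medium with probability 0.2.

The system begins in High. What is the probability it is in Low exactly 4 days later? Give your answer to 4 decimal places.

Propagate the distribution vector 4 days from High.
After 0 days: (1.0000, 0.0000, 0.0000, 0.0000)
After 1 day: (0.3000, 0.1000, 0.5000, 0.1000)
After 2 days: (0.2900, 0.1800, 0.3700, 0.1600)
After 3 days: (0.2800, 0.1890, 0.3760, 0.1550)
After 4 days: (0.2777, 0.1909, 0.3749, 0.1565)
P(in Low after 4 days) = 0.1565

0.1565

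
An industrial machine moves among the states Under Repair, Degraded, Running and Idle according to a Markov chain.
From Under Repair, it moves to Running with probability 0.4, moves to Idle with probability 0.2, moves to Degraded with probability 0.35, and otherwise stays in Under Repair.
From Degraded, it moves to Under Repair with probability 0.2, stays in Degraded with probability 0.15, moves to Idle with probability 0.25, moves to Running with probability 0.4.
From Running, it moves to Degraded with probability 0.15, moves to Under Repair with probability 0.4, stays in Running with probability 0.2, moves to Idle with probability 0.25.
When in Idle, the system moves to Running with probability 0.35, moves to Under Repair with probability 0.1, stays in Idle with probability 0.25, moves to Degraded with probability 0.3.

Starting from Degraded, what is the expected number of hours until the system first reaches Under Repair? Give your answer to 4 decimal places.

4.1739

Let t(s) be the expected number of hours to first reach Under Repair from state s, with t(Under Repair) = 0. Conditioning on the first hour:
t(Degraded) = 1 + 0.15·t(Degraded) + 0.4·t(Running) + 0.25·t(Idle)
t(Running) = 1 + 0.15·t(Degraded) + 0.2·t(Running) + 0.25·t(Idle)
t(Idle) = 1 + 0.3·t(Degraded) + 0.35·t(Running) + 0.25·t(Idle)
Solving: t(Degraded) = 4.1739, t(Running) = 3.4783, t(Idle) = 4.6261.
Expected hours from Degraded to Under Repair: 4.1739.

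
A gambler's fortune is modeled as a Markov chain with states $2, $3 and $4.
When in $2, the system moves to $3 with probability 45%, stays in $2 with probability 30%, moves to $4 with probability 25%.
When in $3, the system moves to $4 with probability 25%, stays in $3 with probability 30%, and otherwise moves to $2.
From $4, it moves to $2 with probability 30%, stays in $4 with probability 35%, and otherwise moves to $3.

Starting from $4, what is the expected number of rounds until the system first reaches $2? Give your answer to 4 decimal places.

2.8571

Let t(s) be the expected number of rounds to first reach $2 from state s, with t($2) = 0. Conditioning on the first round:
t($3) = 1 + 0.3·t($3) + 0.25·t($4)
t($4) = 1 + 0.35·t($3) + 0.35·t($4)
Solving: t($3) = 2.4490, t($4) = 2.8571.
Expected rounds from $4 to $2: 2.8571.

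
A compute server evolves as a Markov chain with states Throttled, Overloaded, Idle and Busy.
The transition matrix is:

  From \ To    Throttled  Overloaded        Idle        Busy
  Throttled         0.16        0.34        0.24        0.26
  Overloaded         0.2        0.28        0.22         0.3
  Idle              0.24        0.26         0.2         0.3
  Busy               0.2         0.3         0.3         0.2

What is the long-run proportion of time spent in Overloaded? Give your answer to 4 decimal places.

0.2926

Let the stationary distribution be π with π = πP and π_1 + π_2 + π_3 + π_4 = 1.
π_1 = 0.16·π_1 + 0.2·π_2 + 0.24·π_3 + 0.2·π_4
π_2 = 0.34·π_1 + 0.28·π_2 + 0.26·π_3 + 0.3·π_4
π_3 = 0.24·π_1 + 0.22·π_2 + 0.2·π_3 + 0.3·π_4
Solving with the normalization constraint gives π = (0.2016, 0.2926, 0.2405, 0.2654).
So the stationary probability of Overloaded is 0.2926.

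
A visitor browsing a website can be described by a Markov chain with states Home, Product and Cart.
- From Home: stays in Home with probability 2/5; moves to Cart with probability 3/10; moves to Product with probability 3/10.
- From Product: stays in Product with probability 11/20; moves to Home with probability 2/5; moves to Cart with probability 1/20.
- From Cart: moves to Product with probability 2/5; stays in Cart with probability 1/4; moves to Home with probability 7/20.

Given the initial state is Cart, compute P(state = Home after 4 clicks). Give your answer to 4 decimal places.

Propagate the distribution vector 4 clicks from Cart.
After 0 clicks: (0.0000, 0.0000, 1.0000)
After 1 click: (0.3500, 0.4000, 0.2500)
After 2 clicks: (0.3875, 0.4250, 0.1875)
After 3 clicks: (0.3906, 0.4250, 0.1844)
After 4 clicks: (0.3908, 0.4247, 0.1845)
P(in Home after 4 clicks) = 0.3908

0.3908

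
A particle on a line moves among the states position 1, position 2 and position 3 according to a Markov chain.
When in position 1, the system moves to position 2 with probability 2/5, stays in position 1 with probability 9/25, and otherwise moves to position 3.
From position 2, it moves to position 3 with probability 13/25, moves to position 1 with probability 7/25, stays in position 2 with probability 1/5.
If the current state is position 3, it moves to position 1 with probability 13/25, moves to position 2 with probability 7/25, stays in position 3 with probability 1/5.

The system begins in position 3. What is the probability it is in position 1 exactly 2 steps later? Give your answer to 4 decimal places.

Sum over the intermediate state after 1 step:
P = P(position 3→position 1)·P(position 1→position 1) + P(position 3→position 2)·P(position 2→position 1) + P(position 3→position 3)·P(position 3→position 1)
  = 0.52×0.36 + 0.28×0.28 + 0.2×0.52
  = 0.1872 + 0.0784 + 0.1040 = 0.3696

0.3696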